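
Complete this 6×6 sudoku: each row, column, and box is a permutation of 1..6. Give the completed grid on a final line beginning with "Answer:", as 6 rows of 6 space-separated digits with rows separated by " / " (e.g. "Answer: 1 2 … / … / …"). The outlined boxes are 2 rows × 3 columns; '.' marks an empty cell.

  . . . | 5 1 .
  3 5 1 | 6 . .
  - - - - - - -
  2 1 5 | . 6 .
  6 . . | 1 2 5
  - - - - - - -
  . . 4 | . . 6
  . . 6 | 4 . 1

Step 1. [r3c6∈{3,4}] row 3 places 4 nowhere but r3c6. So r3c6=4.
Step 2. [r6c2∈{2,3}] 2 has one home in row 6: r6c2, so r6c2=2.
Step 3. [r6c5∈{3,5}] in row 6, 3 fits only at r6c5. So r6c5=3.
Step 4. [r4c2∈{3,4}] across row 4, 4 lands solely at r4c2, so r4c2=4.
Step 5. [r5c5∈{5}] r5c5 has the single candidate 5. So r5c5=5.
Step 6. [r2c6∈{2}] only 2 remains possible at r2c6, so r2c6=2.
Step 7. [r1c2∈{6}] r1c2's peers cover all but 6 ⇒ r1c2=6.
Step 8. [r1c6∈{3}] r1c6 is down to just 3. So r1c6=3.
Step 9. [r4c3∈{3}] r4c3 is down to just 3. So r4c3=3.
Step 10. [r1c1∈{4}] r1c1 is down to just 4 ⇒ r1c1=4.
Step 11. [r3c4∈{3}] nothing but 3 survives at r3c4, so r3c4=3.
Step 12. [r5c1∈{1}] r5c1 is down to just 1, so r5c1=1.
Step 13. [r1c3∈{2}] only 2 remains possible at r1c3 ⇒ r1c3=2.
Step 14. [r5c2∈{3}] r5c2 has the single candidate 3 ⇒ r5c2=3.
Step 15. [r5c4∈{2}] nothing but 2 survives at r5c4, so r5c4=2.
Step 16. [r2c5∈{4}] r2c5 is down to just 4. So r2c5=4.
Step 17. [r6c1∈{5}] r6c1 is down to just 5 ⇒ r6c1=5.

Answer: 4 6 2 5 1 3 / 3 5 1 6 4 2 / 2 1 5 3 6 4 / 6 4 3 1 2 5 / 1 3 4 2 5 6 / 5 2 6 4 3 1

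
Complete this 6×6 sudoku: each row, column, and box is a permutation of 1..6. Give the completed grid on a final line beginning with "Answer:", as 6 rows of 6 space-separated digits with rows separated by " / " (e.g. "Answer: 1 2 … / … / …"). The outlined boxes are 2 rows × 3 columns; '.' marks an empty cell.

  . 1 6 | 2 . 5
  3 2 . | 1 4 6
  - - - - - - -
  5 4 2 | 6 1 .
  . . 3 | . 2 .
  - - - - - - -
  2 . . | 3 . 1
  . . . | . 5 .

Step 1. [r6c4∈{4}] r6c4's peers cover all but 4, so r6c4=4.
Step 2. [r4c2∈{6}] only 6 remains possible at r4c2 ⇒ r4c2=6.
Step 3. [r5c3∈{4,5}] across row 5, 4 lands solely at r5c3. So r5c3=4.
Step 4. [r4c1∈{1}] nothing but 1 survives at r4c1 ⇒ r4c1=1.
Step 5. [r1c5∈{3}] r1c5's peers cover all but 3, so r1c5=3.
Step 6. [r3c6∈{3}] only 3 remains possible at r3c6. So r3c6=3.
Step 7. [r6c2∈{3}] r6c2's peers cover all but 3 ⇒ r6c2=3.
Step 8. [r4c4∈{5}] r4c4's peers cover all but 5 ⇒ r4c4=5.
Step 9. [r6c3∈{1}] only 1 remains possible at r6c3 ⇒ r6c3=1.
Step 10. [r2c3∈{5}] only 5 remains possible at r2c3 ⇒ r2c3=5.
Step 11. [r6c1∈{6}] r6c1's peers cover all but 6, so r6c1=6.
Step 12. [r4c6∈{4}] only 4 remains possible at r4c6, so r4c6=4.
Step 13. [r1c1∈{4}] nothing but 4 survives at r1c1, so r1c1=4.
Step 14. [r5c2∈{5}] only 5 remains possible at r5c2, so r5c2=5.
Step 15. [r6c6∈{2}] only 2 remains possible at r6c6 ⇒ r6c6=2.
Step 16. [r5c5∈{6}] r5c5 has the single candidate 6. So r5c5=6.

Answer: 4 1 6 2 3 5 / 3 2 5 1 4 6 / 5 4 2 6 1 3 / 1 6 3 5 2 4 / 2 5 4 3 6 1 / 6 3 1 4 5 2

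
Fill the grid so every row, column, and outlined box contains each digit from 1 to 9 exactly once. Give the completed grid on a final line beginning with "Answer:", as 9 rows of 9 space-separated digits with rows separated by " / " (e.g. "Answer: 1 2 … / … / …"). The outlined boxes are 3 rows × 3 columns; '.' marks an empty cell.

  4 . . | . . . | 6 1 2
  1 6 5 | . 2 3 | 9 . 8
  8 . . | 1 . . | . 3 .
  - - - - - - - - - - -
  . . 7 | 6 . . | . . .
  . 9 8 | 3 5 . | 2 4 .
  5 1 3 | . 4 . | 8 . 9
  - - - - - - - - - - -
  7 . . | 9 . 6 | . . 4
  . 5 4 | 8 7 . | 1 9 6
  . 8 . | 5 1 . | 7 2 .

Step 1. [r1c4∈{7}] r1c4's peers cover all but 7, so r1c4=7.
Step 2. [r1c3∈{9}] r1c3 is down to just 9 ⇒ r1c3=9.
Step 3. [r8c1∈{2,3}] 3 has one home in row 8: r8c1 ⇒ r8c1=3.
Step 4. [r7c2∈{2}] r7c2 is down to just 2 ⇒ r7c2=2.
Step 5. [r4c8∈{5}] r4c8 has the single candidate 5 ⇒ r4c8=5.
Step 6. [r3c9∈{5,7}] r3c9 is the only open cell in col 9 admitting 5. So r3c9=5.
Step 7. [r5c9∈{1,7}] 7 has one home in col 9: r5c9 ⇒ r5c9=7.
Step 8. [r6c4∈{2}] r6c4 is down to just 2 ⇒ r6c4=2.
Step 9. [r9c9∈{3}] r9c9's peers cover all but 3. So r9c9=3.
Step 10. [r1c5∈{8}] r1c5 has the single candidate 8, so r1c5=8.
Step 11. [r4c6∈{1,8,9}] row 4 places 8 nowhere but r4c6. So r4c6=8.
Step 12. [r3c6∈{4,9}] col 6 places 9 nowhere but r3c6 ⇒ r3c6=9.
Step 13. [r5c1∈{6}] only 6 remains possible at r5c1, so r5c1=6.
Step 14. [r9c1∈{9}] only 9 remains possible at r9c1 ⇒ r9c1=9.
Step 15. [r9c6∈{4}] nothing but 4 survives at r9c6 ⇒ r9c6=4.
Step 16. [r3c2∈{7}] r3c2's peers cover all but 7. So r3c2=7.
Step 17. [r4c2∈{4}] r4c2 has the single candidate 4 ⇒ r4c2=4.
Step 18. [r9c3∈{6}] r9c3 has the single candidate 6 ⇒ r9c3=6.
Step 19. [r6c8∈{6}] r6c8 has the single candidate 6. So r6c8=6.
Step 20. [r1c2∈{3}] nothing but 3 survives at r1c2, so r1c2=3.
Step 21. [r3c7∈{4}] only 4 remains possible at r3c7 ⇒ r3c7=4.
Step 22. [r2c4∈{4}] r2c4 is down to just 4 ⇒ r2c4=4.
Step 23. [r8c6∈{2}] nothing but 2 survives at r8c6. So r8c6=2.
Step 24. [r4c1∈{2}] r4c1's peers cover all but 2 ⇒ r4c1=2.
Step 25. [r5c6∈{1}] r5c6 is down to just 1, so r5c6=1.
Step 26. [r7c3∈{1}] r7c3's peers cover all but 1 ⇒ r7c3=1.
Step 27. [r4c5∈{9}] r4c5 is down to just 9 ⇒ r4c5=9.
Step 28. [r4c9∈{1}] nothing but 1 survives at r4c9. So r4c9=1.
Step 29. [r7c5∈{3}] r7c5 has the single candidate 3. So r7c5=3.
Step 30. [r7c8∈{8}] nothing but 8 survives at r7c8 ⇒ r7c8=8.
Step 31. [r4c7∈{3}] only 3 remains possible at r4c7 ⇒ r4c7=3.
Step 32. [r7c7∈{5}] nothing but 5 survives at r7c7. So r7c7=5.
Step 33. [r3c5∈{6}] r3c5's peers cover all but 6, so r3c5=6.
Step 34. [r3c3∈{2}] r3c3 has the single candidate 2 ⇒ r3c3=2.
Step 35. [r1c6∈{5}] r1c6 has the single candidate 5, so r1c6=5.
Step 36. [r2c8∈{7}] r2c8 has the single candidate 7. So r2c8=7.
Step 37. [r6c6∈{7}] only 7 remains possible at r6c6, so r6c6=7.

Answer: 4 3 9 7 8 5 6 1 2 / 1 6 5 4 2 3 9 7 8 / 8 7 2 1 6 9 4 3 5 / 2 4 7 6 9 8 3 5 1 / 6 9 8 3 5 1 2 4 7 / 5 1 3 2 4 7 8 6 9 / 7 2 1 9 3 6 5 8 4 / 3 5 4 8 7 2 1 9 6 / 9 8 6 5 1 4 7 2 3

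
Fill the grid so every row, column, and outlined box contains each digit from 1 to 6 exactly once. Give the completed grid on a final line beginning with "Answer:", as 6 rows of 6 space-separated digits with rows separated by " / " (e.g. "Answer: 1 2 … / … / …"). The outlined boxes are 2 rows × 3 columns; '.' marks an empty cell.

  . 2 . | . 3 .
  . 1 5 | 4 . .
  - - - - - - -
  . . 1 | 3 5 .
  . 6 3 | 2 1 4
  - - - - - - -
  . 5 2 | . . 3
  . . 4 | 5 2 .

Step 1. [r2c5∈{6}] r2c5's peers cover all but 6 ⇒ r2c5=6.
Step 2. [r5c4∈{1,6}] in col 4, 6 fits only at r5c4. So r5c4=6.
Step 3. [r6c1∈{1,3,6}] r6c1 is the only open cell in row 6 admitting 6 ⇒ r6c1=6.
Step 4. [r1c1∈{4}] r1c1 has the single candidate 4 ⇒ r1c1=4.
Step 5. [r1c4∈{1}] r1c4's peers cover all but 1 ⇒ r1c4=1.
Step 6. [r5c1∈{1}] r5c1's peers cover all but 1, so r5c1=1.
Step 7. [r1c3∈{6}] only 6 remains possible at r1c3, so r1c3=6.
Step 8. [r6c6∈{1}] r6c6's peers cover all but 1, so r6c6=1.
Step 9. [r1c6∈{5}] r1c6's peers cover all but 5. So r1c6=5.
Step 10. [r4c1∈{5}] nothing but 5 survives at r4c1, so r4c1=5.
Step 11. [r3c1∈{2}] only 2 remains possible at r3c1, so r3c1=2.
Step 12. [r3c2∈{4}] r3c2 has the single candidate 4 ⇒ r3c2=4.
Step 13. [r6c2∈{3}] only 3 remains possible at r6c2 ⇒ r6c2=3.
Step 14. [r5c5∈{4}] r5c5 is down to just 4 ⇒ r5c5=4.
Step 15. [r2c6∈{2}] nothing but 2 survives at r2c6 ⇒ r2c6=2.
Step 16. [r2c1∈{3}] r2c1 has the single candidate 3, so r2c1=3.
Step 17. [r3c6∈{6}] r3c6 has the single candidate 6 ⇒ r3c6=6.

Answer: 4 2 6 1 3 5 / 3 1 5 4 6 2 / 2 4 1 3 5 6 / 5 6 3 2 1 4 / 1 5 2 6 4 3 / 6 3 4 5 2 1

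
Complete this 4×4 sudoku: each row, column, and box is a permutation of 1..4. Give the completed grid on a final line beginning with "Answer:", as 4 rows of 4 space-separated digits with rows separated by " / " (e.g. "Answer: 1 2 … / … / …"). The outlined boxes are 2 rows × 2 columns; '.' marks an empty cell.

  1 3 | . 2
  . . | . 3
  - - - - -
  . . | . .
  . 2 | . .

Step 1. [r1c3∈{4}] r1c3 has the single candidate 4 ⇒ r1c3=4.
Step 2. [r3c2∈{1,4}] r3c2 is the only open cell in col 2 admitting 1, so r3c2=1.
Step 3. [r4c4∈{1,4}] 1 has one home in col 4: r4c4, so r4c4=1.
Step 4. [r4c1∈{3,4}] r4c1 is the only open cell in row 4 admitting 4, so r4c1=4.
Step 5. [r3c3∈{2,3}] 2 has one home in row 3: r3c3. So r3c3=2.
Step 6. [r3c1∈{3}] nothing but 3 survives at r3c1. So r3c1=3.
Step 7. [r3c4∈{4}] nothing but 4 survives at r3c4, so r3c4=4.
Step 8. [r2c2∈{4}] r2c2 has the single candidate 4. So r2c2=4.
Step 9. [r2c3∈{1}] nothing but 1 survives at r2c3 ⇒ r2c3=1.
Step 10. [r4c3∈{3}] r4c3's peers cover all but 3 ⇒ r4c3=3.
Step 11. [r2c1∈{2}] r2c1's peers cover all but 2, so r2c1=2.

Answer: 1 3 4 2 / 2 4 1 3 / 3 1 2 4 / 4 2 3 1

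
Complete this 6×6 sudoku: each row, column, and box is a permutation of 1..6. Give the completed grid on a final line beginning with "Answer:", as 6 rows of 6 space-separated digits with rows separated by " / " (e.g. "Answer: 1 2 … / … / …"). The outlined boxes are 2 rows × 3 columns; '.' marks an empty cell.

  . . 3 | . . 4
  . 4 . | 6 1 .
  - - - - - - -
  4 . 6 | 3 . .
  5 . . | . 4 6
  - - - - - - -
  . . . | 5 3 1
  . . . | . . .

Step 1. [r6c6∈{2}] r6c6 is down to just 2 ⇒ r6c6=2.
Step 2. [r3c2∈{1,2}] across row 3, 1 lands solely at r3c2, so r3c2=1.
Step 3. [r4c3∈{2}] nothing but 2 survives at r4c3. So r4c3=2.
Step 4. [r2c3∈{5}] nothing but 5 survives at r2c3, so r2c3=5.
Step 5. [r1c1∈{1,2,6}] row 1 places 1 nowhere but r1c1, so r1c1=1.
Step 6. [r1c2∈{2,6}] across row 1, 6 lands solely at r1c2. So r1c2=6.
Step 7. [r1c5∈{2,5}] row 1 places 5 nowhere but r1c5 ⇒ r1c5=5.
Step 8. [r6c1∈{3,6}] 3 has one home in col 1: r6c1. So r6c1=3.
Step 9. [r5c1∈{2,6}] 6 has one home in row 5: r5c1. So r5c1=6.
Step 10. [r6c4∈{4}] r6c4 is down to just 4 ⇒ r6c4=4.
Step 11. [r3c5∈{2}] r3c5's peers cover all but 2. So r3c5=2.
Step 12. [r3c6∈{5}] r3c6's peers cover all but 5, so r3c6=5.
Step 13. [r1c4∈{2}] r1c4's peers cover all but 2, so r1c4=2.
Step 14. [r5c2∈{2}] nothing but 2 survives at r5c2. So r5c2=2.
Step 15. [r4c2∈{3}] r4c2's peers cover all but 3. So r4c2=3.
Step 16. [r5c3∈{4}] r5c3 has the single candidate 4 ⇒ r5c3=4.
Step 17. [r6c2∈{5}] r6c2's peers cover all but 5 ⇒ r6c2=5.
Step 18. [r6c3∈{1}] nothing but 1 survives at r6c3 ⇒ r6c3=1.
Step 19. [r2c6∈{3}] r2c6's peers cover all but 3 ⇒ r2c6=3.
Step 20. [r6c5∈{6}] r6c5 is down to just 6. So r6c5=6.
Step 21. [r4c4∈{1}] nothing but 1 survives at r4c4, so r4c4=1.
Step 22. [r2c1∈{2}] r2c1's peers cover all but 2. So r2c1=2.

Answer: 1 6 3 2 5 4 / 2 4 5 6 1 3 / 4 1 6 3 2 5 / 5 3 2 1 4 6 / 6 2 4 5 3 1 / 3 5 1 4 6 2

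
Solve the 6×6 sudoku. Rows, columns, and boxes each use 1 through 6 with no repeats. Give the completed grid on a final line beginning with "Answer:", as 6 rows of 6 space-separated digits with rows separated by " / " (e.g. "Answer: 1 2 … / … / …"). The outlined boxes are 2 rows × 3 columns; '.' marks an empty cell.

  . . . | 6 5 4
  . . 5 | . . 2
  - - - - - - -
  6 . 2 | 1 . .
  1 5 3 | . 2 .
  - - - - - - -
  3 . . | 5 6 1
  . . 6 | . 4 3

Step 1. [r5c2∈{2,4}] 2 has one home in row 5: r5c2. So r5c2=2.
Step 2. [r2c2∈{1,3,4,6}] r2c2 is the only open cell in row 2 admitting 6, so r2c2=6.
Step 3. [r2c4∈{3}] nothing but 3 survives at r2c4. So r2c4=3.
Step 4. [r6c2∈{1}] r6c2 is down to just 1, so r6c2=1.
Step 5. [r6c4∈{2}] only 2 remains possible at r6c4 ⇒ r6c4=2.
Step 6. [r2c1∈{4}] r2c1 is down to just 4. So r2c1=4.
Step 7. [r1c2∈{3}] only 3 remains possible at r1c2. So r1c2=3.
Step 8. [r4c6∈{6}] r4c6 has the single candidate 6. So r4c6=6.
Step 9. [r1c3∈{1}] r1c3 is down to just 1 ⇒ r1c3=1.
Step 10. [r3c6∈{5}] r3c6 is down to just 5 ⇒ r3c6=5.
Step 11. [r3c2∈{4}] r3c2 is down to just 4, so r3c2=4.
Step 12. [r3c5∈{3}] r3c5 is down to just 3. So r3c5=3.
Step 13. [r6c1∈{5}] only 5 remains possible at r6c1. So r6c1=5.
Step 14. [r1c1∈{2}] only 2 remains possible at r1c1, so r1c1=2.
Step 15. [r2c5∈{1}] only 1 remains possible at r2c5, so r2c5=1.
Step 16. [r4c4∈{4}] r4c4's peers cover all but 4 ⇒ r4c4=4.
Step 17. [r5c3∈{4}] nothing but 4 survives at r5c3. So r5c3=4.

Answer: 2 3 1 6 5 4 / 4 6 5 3 1 2 / 6 4 2 1 3 5 / 1 5 3 4 2 6 / 3 2 4 5 6 1 / 5 1 6 2 4 3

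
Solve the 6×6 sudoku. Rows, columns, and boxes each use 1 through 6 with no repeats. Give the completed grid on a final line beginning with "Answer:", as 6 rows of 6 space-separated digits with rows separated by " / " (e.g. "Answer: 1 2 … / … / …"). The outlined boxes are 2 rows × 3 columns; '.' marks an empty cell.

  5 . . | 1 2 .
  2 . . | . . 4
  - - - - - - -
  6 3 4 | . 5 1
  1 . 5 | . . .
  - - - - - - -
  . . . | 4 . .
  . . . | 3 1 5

Step 1. [r5c5∈{6}] only 6 remains possible at r5c5 ⇒ r5c5=6.
Step 2. [r4c2∈{2}] r4c2's peers cover all but 2, so r4c2=2.
Step 3. [r2c5∈{3}] nothing but 3 survives at r2c5 ⇒ r2c5=3.
Step 4. [r1c6∈{6}] nothing but 6 survives at r1c6. So r1c6=6.
Step 5. [r6c3∈{2,6}] in row 6, 2 fits only at r6c3, so r6c3=2.
Step 6. [r6c2∈{4,6}] across row 6, 6 lands solely at r6c2. So r6c2=6.
Step 7. [r2c2∈{1}] only 1 remains possible at r2c2, so r2c2=1.
Step 8. [r5c1∈{3}] nothing but 3 survives at r5c1, so r5c1=3.
Step 9. [r5c6∈{2}] only 2 remains possible at r5c6. So r5c6=2.
Step 10. [r1c2∈{4}] r1c2 is down to just 4. So r1c2=4.
Step 11. [r2c3∈{6}] r2c3's peers cover all but 6, so r2c3=6.
Step 12. [r4c6∈{3}] r4c6 has the single candidate 3 ⇒ r4c6=3.
Step 13. [r5c2∈{5}] r5c2 has the single candidate 5, so r5c2=5.
Step 14. [r4c4∈{6}] r4c4 has the single candidate 6, so r4c4=6.
Step 15. [r5c3∈{1}] r5c3 has the single candidate 1, so r5c3=1.
Step 16. [r3c4∈{2}] r3c4's peers cover all but 2, so r3c4=2.
Step 17. [r4c5∈{4}] nothing but 4 survives at r4c5. So r4c5=4.
Step 18. [r2c4∈{5}] r2c4 has the single candidate 5. So r2c4=5.
Step 19. [r1c3∈{3}] r1c3 has the single candidate 3 ⇒ r1c3=3.
Step 20. [r6c1∈{4}] r6c1 is down to just 4 ⇒ r6c1=4.

Answer: 5 4 3 1 2 6 / 2 1 6 5 3 4 / 6 3 4 2 5 1 / 1 2 5 6 4 3 / 3 5 1 4 6 2 / 4 6 2 3 1 5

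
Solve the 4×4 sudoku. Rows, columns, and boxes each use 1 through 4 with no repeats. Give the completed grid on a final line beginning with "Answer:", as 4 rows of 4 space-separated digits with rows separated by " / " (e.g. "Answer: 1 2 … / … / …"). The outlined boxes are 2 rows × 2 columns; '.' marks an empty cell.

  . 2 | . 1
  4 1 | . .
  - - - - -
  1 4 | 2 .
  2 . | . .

Step 1. [r3c4∈{3}] r3c4 is down to just 3, so r3c4=3.
Step 2. [r1c3∈{3,4}] row 1 places 4 nowhere but r1c3. So r1c3=4.
Step 3. [r4c4∈{4}] only 4 remains possible at r4c4 ⇒ r4c4=4.
Step 4. [r4c3∈{1}] only 1 remains possible at r4c3 ⇒ r4c3=1.
Step 5. [r4c2∈{3}] nothing but 3 survives at r4c2 ⇒ r4c2=3.
Step 6. [r2c4∈{2}] nothing but 2 survives at r2c4, so r2c4=2.
Step 7. [r2c3∈{3}] r2c3 is down to just 3, so r2c3=3.
Step 8. [r1c1∈{3}] r1c1's peers cover all but 3 ⇒ r1c1=3.

Answer: 3 2 4 1 / 4 1 3 2 / 1 4 2 3 / 2 3 1 4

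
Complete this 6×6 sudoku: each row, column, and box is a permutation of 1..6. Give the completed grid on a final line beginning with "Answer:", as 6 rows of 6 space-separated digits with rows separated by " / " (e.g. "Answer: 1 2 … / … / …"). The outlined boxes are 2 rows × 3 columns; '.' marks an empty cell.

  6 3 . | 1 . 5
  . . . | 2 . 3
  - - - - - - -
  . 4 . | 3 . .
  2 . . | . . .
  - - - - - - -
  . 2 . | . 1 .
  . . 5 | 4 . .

Step 1. [r5c6∈{6}] only 6 remains possible at r5c6. So r5c6=6.
Step 2. [r4c4∈{5,6}] in col 4, 6 fits only at r4c4 ⇒ r4c4=6.
Step 3. [r1c5∈{4}] nothing but 4 survives at r1c5, so r1c5=4.
Step 4. [r4c3∈{1,3}] in row 4, 3 fits only at r4c3 ⇒ r4c3=3.
Step 5. [r5c1∈{3,4}] across row 5, 3 lands solely at r5c1. So r5c1=3.
Step 6. [r2c1∈{1,4,5}] 4 has one home in col 1: r2c1 ⇒ r2c1=4.
Step 7. [r3c1∈{1,5}] across col 1, 5 lands solely at r3c1. So r3c1=5.
Step 8. [r4c2∈{1}] r4c2 has the single candidate 1. So r4c2=1.
Step 9. [r6c6∈{2}] nothing but 2 survives at r6c6 ⇒ r6c6=2.
Step 10. [r3c5∈{2}] only 2 remains possible at r3c5, so r3c5=2.
Step 11. [r2c3∈{1}] r2c3 has the single candidate 1. So r2c3=1.
Step 12. [r1c3∈{2}] r1c3 is down to just 2 ⇒ r1c3=2.
Step 13. [r6c5∈{3}] r6c5 is down to just 3, so r6c5=3.
Step 14. [r2c2∈{5}] r2c2 has the single candidate 5. So r2c2=5.
Step 15. [r4c5∈{5}] r4c5 has the single candidate 5. So r4c5=5.
Step 16. [r4c6∈{4}] nothing but 4 survives at r4c6. So r4c6=4.
Step 17. [r5c4∈{5}] r5c4's peers cover all but 5 ⇒ r5c4=5.
Step 18. [r3c6∈{1}] r3c6's peers cover all but 1 ⇒ r3c6=1.
Step 19. [r2c5∈{6}] nothing but 6 survives at r2c5 ⇒ r2c5=6.
Step 20. [r6c1∈{1}] r6c1's peers cover all but 1, so r6c1=1.
Step 21. [r5c3∈{4}] nothing but 4 survives at r5c3. So r5c3=4.
Step 22. [r6c2∈{6}] only 6 remains possible at r6c2, so r6c2=6.
Step 23. [r3c3∈{6}] only 6 remains possible at r3c3. So r3c3=6.

Answer: 6 3 2 1 4 5 / 4 5 1 2 6 3 / 5 4 6 3 2 1 / 2 1 3 6 5 4 / 3 2 4 5 1 6 / 1 6 5 4 3 2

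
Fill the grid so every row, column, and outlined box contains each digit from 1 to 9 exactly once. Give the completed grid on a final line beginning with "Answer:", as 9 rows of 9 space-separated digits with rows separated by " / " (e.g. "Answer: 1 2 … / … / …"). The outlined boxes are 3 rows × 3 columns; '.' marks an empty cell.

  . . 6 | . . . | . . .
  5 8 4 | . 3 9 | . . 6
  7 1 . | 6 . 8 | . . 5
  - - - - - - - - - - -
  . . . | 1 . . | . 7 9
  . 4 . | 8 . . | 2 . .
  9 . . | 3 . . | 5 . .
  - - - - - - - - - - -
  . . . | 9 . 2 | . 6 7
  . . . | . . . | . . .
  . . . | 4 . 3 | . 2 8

Step 1. [r8c8∈{1,3,4,5,9}] r8c8 is the only open cell in col 8 admitting 5, so r8c8=5.
Step 2. [r8c4∈{7}] only 7 remains possible at r8c4. So r8c4=7.
Step 3. [r4c7∈{3,4,6,8}] r4c7 is the only open cell in col 7 admitting 6. So r4c7=6.
Step 4. [r1c9∈{1,2,3,4}] 2 has one home in col 9: r1c9. So r1c9=2.
Step 5. [r1c1∈{3}] r1c1 has the single candidate 3. So r1c1=3.
Step 6. [r1c2∈{9}] r1c2's peers cover all but 9. So r1c2=9.
Step 7. [r2c8∈{1}] only 1 remains possible at r2c8. So r2c8=1.
Step 8. [r3c3∈{2}] r3c3's peers cover all but 2 ⇒ r3c3=2.
Step 9. [r3c5∈{4}] only 4 remains possible at r3c5 ⇒ r3c5=4.
Step 10. [r5c8∈{3}] only 3 remains possible at r5c8, so r5c8=3.
Step 11. [r8c9∈{1,3,4}] r8c9 is the only open cell in col 9 admitting 3, so r8c9=3.
Step 12. [r1c7∈{4,7,8}] 8 has one home in col 7: r1c7 ⇒ r1c7=8.
Step 13. [r5c9∈{1}] r5c9 is down to just 1. So r5c9=1.
Step 14. [r6c3∈{1,7,8}] row 6 places 1 nowhere but r6c3 ⇒ r6c3=1.
Step 15. [r5c1∈{6}] r5c1's peers cover all but 6, so r5c1=6.
Step 16. [r9c1∈{1}] nothing but 1 survives at r9c1, so r9c1=1.
Step 17. [r9c7∈{9}] r9c7's peers cover all but 9, so r9c7=9.
Step 18. [r1c4∈{5}] nothing but 5 survives at r1c4. So r1c4=5.
Step 19. [r5c5∈{5,7,9}] in row 5, 9 fits only at r5c5. So r5c5=9.
Step 20. [r4c6∈{4,5}] r4c6 is the only open cell in row 4 admitting 4. So r4c6=4.
Step 21. [r5c6∈{5,7}] r5c6 is the only open cell in col 6 admitting 5. So r5c6=5.
Step 22. [r4c5∈{2}] r4c5 is down to just 2, so r4c5=2.
Step 23. [r8c1∈{2,4,8}] r8c1 is the only open cell in col 1 admitting 2 ⇒ r8c1=2.
Step 24. [r8c2∈{6}] r8c2 has the single candidate 6, so r8c2=6.
Step 25. [r8c6∈{1}] nothing but 1 survives at r8c6. So r8c6=1.
Step 26. [r5c3∈{7}] r5c3's peers cover all but 7, so r5c3=7.
Step 27. [r9c3∈{5}] r9c3's peers cover all but 5, so r9c3=5.
Step 28. [r6c6∈{6,7}] col 6 places 6 nowhere but r6c6. So r6c6=6.
Step 29. [r8c5∈{8}] nothing but 8 survives at r8c5, so r8c5=8.
Step 30. [r7c1∈{4,8}] 4 has one home in col 1: r7c1. So r7c1=4.
Step 31. [r7c3∈{3,8}] row 7 places 8 nowhere but r7c3 ⇒ r7c3=8.
Step 32. [r1c8∈{4}] nothing but 4 survives at r1c8. So r1c8=4.
Step 33. [r1c6∈{7}] r1c6 has the single candidate 7, so r1c6=7.
Step 34. [r4c3∈{3}] r4c3's peers cover all but 3 ⇒ r4c3=3.
Step 35. [r6c5∈{7}] r6c5 has the single candidate 7. So r6c5=7.
Step 36. [r1c5∈{1}] r1c5 is down to just 1 ⇒ r1c5=1.
Step 37. [r7c2∈{3}] nothing but 3 survives at r7c2. So r7c2=3.
Step 38. [r9c2∈{7}] r9c2 has the single candidate 7, so r9c2=7.
Step 39. [r6c9∈{4}] r6c9 has the single candidate 4. So r6c9=4.
Step 40. [r6c8∈{8}] only 8 remains possible at r6c8, so r6c8=8.
Step 41. [r9c5∈{6}] nothing but 6 survives at r9c5, so r9c5=6.
Step 42. [r4c2∈{5}] only 5 remains possible at r4c2. So r4c2=5.
Step 43. [r3c8∈{9}] only 9 remains possible at r3c8 ⇒ r3c8=9.
Step 44. [r6c2∈{2}] r6c2's peers cover all but 2. So r6c2=2.
Step 45. [r8c7∈{4}] nothing but 4 survives at r8c7 ⇒ r8c7=4.
Step 46. [r2c4∈{2}] r2c4 has the single candidate 2, so r2c4=2.
Step 47. [r2c7∈{7}] r2c7 has the single candidate 7, so r2c7=7.
Step 48. [r7c7∈{1}] r7c7's peers cover all but 1. So r7c7=1.
Step 49. [r7c5∈{5}] r7c5 is down to just 5, so r7c5=5.
Step 50. [r3c7∈{3}] nothing but 3 survives at r3c7. So r3c7=3.
Step 51. [r8c3∈{9}] nothing but 9 survives at r8c3 ⇒ r8c3=9.
Step 52. [r4c1∈{8}] r4c1's peers cover all but 8 ⇒ r4c1=8.

Answer: 3 9 6 5 1 7 8 4 2 / 5 8 4 2 3 9 7 1 6 / 7 1 2 6 4 8 3 9 5 / 8 5 3 1 2 4 6 7 9 / 6 4 7 8 9 5 2 3 1 / 9 2 1 3 7 6 5 8 4 / 4 3 8 9 5 2 1 6 7 / 2 6 9 7 8 1 4 5 3 / 1 7 5 4 6 3 9 2 8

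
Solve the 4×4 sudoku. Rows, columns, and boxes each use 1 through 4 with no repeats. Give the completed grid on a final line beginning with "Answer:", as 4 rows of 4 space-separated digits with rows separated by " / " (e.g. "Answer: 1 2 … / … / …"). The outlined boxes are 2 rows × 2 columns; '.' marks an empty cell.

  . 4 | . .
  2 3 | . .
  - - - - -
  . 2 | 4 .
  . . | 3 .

Step 1. [r3c4∈{1}] r3c4 is down to just 1, so r3c4=1.
Step 2. [r1c3∈{1,2}] across col 3, 2 lands solely at r1c3 ⇒ r1c3=2.
Step 3. [r4c2∈{1}] r4c2 is down to just 1 ⇒ r4c2=1.
Step 4. [r4c4∈{2}] r4c4 has the single candidate 2 ⇒ r4c4=2.
Step 5. [r3c1∈{3}] r3c1's peers cover all but 3. So r3c1=3.
Step 6. [r1c4∈{3}] nothing but 3 survives at r1c4. So r1c4=3.
Step 7. [r1c1∈{1}] nothing but 1 survives at r1c1. So r1c1=1.
Step 8. [r2c4∈{4}] nothing but 4 survives at r2c4. So r2c4=4.
Step 9. [r4c1∈{4}] r4c1 is down to just 4. So r4c1=4.
Step 10. [r2c3∈{1}] r2c3's peers cover all but 1. So r2c3=1.

Answer: 1 4 2 3 / 2 3 1 4 / 3 2 4 1 / 4 1 3 2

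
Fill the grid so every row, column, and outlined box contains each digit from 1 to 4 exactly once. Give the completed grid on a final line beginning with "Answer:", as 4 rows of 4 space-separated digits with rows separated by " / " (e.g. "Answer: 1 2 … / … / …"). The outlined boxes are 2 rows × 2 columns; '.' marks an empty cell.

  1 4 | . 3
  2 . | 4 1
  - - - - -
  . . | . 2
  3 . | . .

Step 1. [r4c3∈{1}] r4c3 is down to just 1. So r4c3=1.
Step 2. [r3c3∈{3}] r3c3 is down to just 3, so r3c3=3.
Step 3. [r1c3∈{2}] only 2 remains possible at r1c3. So r1c3=2.
Step 4. [r3c1∈{4}] nothing but 4 survives at r3c1. So r3c1=4.
Step 5. [r4c2∈{2}] r4c2 has the single candidate 2. So r4c2=2.
Step 6. [r2c2∈{3}] r2c2 is down to just 3 ⇒ r2c2=3.
Step 7. [r3c2∈{1}] r3c2 has the single candidate 1. So r3c2=1.
Step 8. [r4c4∈{4}] nothing but 4 survives at r4c4. So r4c4=4.

Answer: 1 4 2 3 / 2 3 4 1 / 4 1 3 2 / 3 2 1 4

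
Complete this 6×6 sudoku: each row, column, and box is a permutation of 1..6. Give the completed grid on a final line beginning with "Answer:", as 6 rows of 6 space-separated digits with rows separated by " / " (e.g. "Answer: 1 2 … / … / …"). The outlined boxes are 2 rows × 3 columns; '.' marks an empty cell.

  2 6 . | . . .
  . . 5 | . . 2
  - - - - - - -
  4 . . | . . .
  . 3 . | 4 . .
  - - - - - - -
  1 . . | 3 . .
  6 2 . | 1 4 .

Step 1. [r6c6∈{5}] r6c6's peers cover all but 5, so r6c6=5.
Step 2. [r3c4∈{2,5,6}] across col 4, 2 lands solely at r3c4. So r3c4=2.
Step 3. [r2c2∈{1,4}] 4 has one home in row 2: r2c2. So r2c2=4.
Step 4. [r2c5∈{1,3,6}] across row 2, 1 lands solely at r2c5, so r2c5=1.
Step 5. [r3c2∈{1,5}] across col 2, 1 lands solely at r3c2. So r3c2=1.
Step 6. [r3c5∈{3,5,6}] 5 has one home in row 3: r3c5. So r3c5=5.
Step 7. [r4c5∈{6}] r4c5 has the single candidate 6. So r4c5=6.
Step 8. [r1c5∈{3}] only 3 remains possible at r1c5 ⇒ r1c5=3.
Step 9. [r5c5∈{2}] r5c5 is down to just 2, so r5c5=2.
Step 10. [r5c3∈{4}] r5c3's peers cover all but 4. So r5c3=4.
Step 11. [r5c6∈{6}] r5c6's peers cover all but 6, so r5c6=6.
Step 12. [r4c3∈{2}] r4c3 is down to just 2, so r4c3=2.
Step 13. [r1c4∈{5}] nothing but 5 survives at r1c4, so r1c4=5.
Step 14. [r1c6∈{4}] r1c6 is down to just 4, so r1c6=4.
Step 15. [r5c2∈{5}] nothing but 5 survives at r5c2. So r5c2=5.
Step 16. [r3c6∈{3}] r3c6 is down to just 3. So r3c6=3.
Step 17. [r6c3∈{3}] r6c3 is down to just 3, so r6c3=3.
Step 18. [r1c3∈{1}] nothing but 1 survives at r1c3. So r1c3=1.
Step 19. [r3c3∈{6}] r3c3 has the single candidate 6 ⇒ r3c3=6.
Step 20. [r4c1∈{5}] r4c1 has the single candidate 5. So r4c1=5.
Step 21. [r2c4∈{6}] only 6 remains possible at r2c4. So r2c4=6.
Step 22. [r4c6∈{1}] r4c6 is down to just 1, so r4c6=1.
Step 23. [r2c1∈{3}] r2c1's peers cover all but 3, so r2c1=3.

Answer: 2 6 1 5 3 4 / 3 4 5 6 1 2 / 4 1 6 2 5 3 / 5 3 2 4 6 1 / 1 5 4 3 2 6 / 6 2 3 1 4 5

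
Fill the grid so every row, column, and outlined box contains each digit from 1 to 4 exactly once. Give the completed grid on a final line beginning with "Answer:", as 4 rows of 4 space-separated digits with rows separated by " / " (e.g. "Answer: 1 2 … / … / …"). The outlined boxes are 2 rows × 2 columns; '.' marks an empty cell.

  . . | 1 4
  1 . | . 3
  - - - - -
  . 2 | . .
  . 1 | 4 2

Step 1. [r4c1∈{3}] only 3 remains possible at r4c1. So r4c1=3.
Step 2. [r2c3∈{2}] nothing but 2 survives at r2c3, so r2c3=2.
Step 3. [r2c2∈{4}] nothing but 4 survives at r2c2 ⇒ r2c2=4.
Step 4. [r3c1∈{4}] only 4 remains possible at r3c1, so r3c1=4.
Step 5. [r3c4∈{1}] nothing but 1 survives at r3c4. So r3c4=1.
Step 6. [r3c3∈{3}] r3c3 is down to just 3, so r3c3=3.
Step 7. [r1c1∈{2}] nothing but 2 survives at r1c1. So r1c1=2.
Step 8. [r1c2∈{3}] r1c2 is down to just 3. So r1c2=3.

Answer: 2 3 1 4 / 1 4 2 3 / 4 2 3 1 / 3 1 4 2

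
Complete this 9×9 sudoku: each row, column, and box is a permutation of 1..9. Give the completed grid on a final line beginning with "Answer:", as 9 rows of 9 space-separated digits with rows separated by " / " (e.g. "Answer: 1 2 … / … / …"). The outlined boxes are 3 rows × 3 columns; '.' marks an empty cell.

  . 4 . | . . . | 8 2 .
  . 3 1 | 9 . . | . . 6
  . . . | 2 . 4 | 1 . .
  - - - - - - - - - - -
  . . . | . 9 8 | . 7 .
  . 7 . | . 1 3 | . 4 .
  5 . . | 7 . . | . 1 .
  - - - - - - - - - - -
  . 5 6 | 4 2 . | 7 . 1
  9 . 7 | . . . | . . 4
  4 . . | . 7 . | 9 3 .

Step 1. [r2c8∈{5}] only 5 remains possible at r2c8, so r2c8=5.
Step 2. [r8c8∈{6,8}] in col 8, 6 fits only at r8c8 ⇒ r8c8=6.
Step 3. [r6c6∈{2,6}] col 6 places 2 nowhere but r6c6, so r6c6=2.
Step 4. [r2c1∈{2,7,8}] row 2 places 2 nowhere but r2c1 ⇒ r2c1=2.
Step 5. [r3c8∈{9}] only 9 remains possible at r3c8, so r3c8=9.
Step 6. [r6c2∈{6,8,9}] col 2 places 9 nowhere but r6c2 ⇒ r6c2=9.
Step 7. [r5c9∈{2,5,8,9}] 9 has one home in row 5: r5c9. So r5c9=9.
Step 8. [r4c3∈{2,3,4}] row 4 places 4 nowhere but r4c3, so r4c3=4.
Step 9. [r6c3∈{3,8}] across col 3, 3 lands solely at r6c3 ⇒ r6c3=3.
Step 10. [r4c7∈{2,3,5,6}] in col 7, 3 fits only at r4c7, so r4c7=3.
Step 11. [r2c5∈{8}] only 8 remains possible at r2c5, so r2c5=8.
Step 12. [r7c8∈{8}] only 8 remains possible at r7c8. So r7c8=8.
Step 13. [r4c1∈{1,6}] 1 has one home in col 1: r4c1. So r4c1=1.
Step 14. [r6c7∈{6}] r6c7's peers cover all but 6. So r6c7=6.
Step 15. [r8c4∈{1,3,5,8}] the pair r4c4,r5c4 in col 4 locks {5,6} between them. So r8c4≠5.
Step 16. [r3c3∈{5,8}] the pair r5c3,r9c3 in col 3 locks {2,8} between them. So r3c3≠8.
Step 17. [r3c3∈{5}] r3c3 is down to just 5, so r3c3=5.
Step 18. [r1c6∈{1,5,6,7}] along col 5, every 6-candidate lies inside box 2. So r1c6≠6.
Step 19. [r9c6∈{1,5,6}] col 6 places 6 nowhere but r9c6, so r9c6=6.
Step 20. [r9c4∈{1,5,8}] col 4 has a naked pair {5,6} at r4c4 and r5c4, so r9c4≠5.
Step 21. [r9c9∈{2,5}] in row 9, 5 fits only at r9c9 ⇒ r9c9=5.
Step 22. [r4c4∈{5,6}] r4c4 is the only open cell in row 4 admitting 5. So r4c4=5.
Step 23. [r4c2∈{2,6}] in row 4, 6 fits only at r4c2 ⇒ r4c2=6.
Step 24. [r3c2∈{8}] r3c2's peers cover all but 8, so r3c2=8.
Step 25. [r9c3∈{2,8}] across box 7, 8 lands solely at r9c3 ⇒ r9c3=8.
Step 26. [r9c4∈{1}] r9c4's peers cover all but 1. So r9c4=1.
Step 27. [r8c6∈{5}] nothing but 5 survives at r8c6 ⇒ r8c6=5.
Step 28. [r8c5∈{3}] r8c5's peers cover all but 3. So r8c5=3.
Step 29. [r3c5∈{6}] only 6 remains possible at r3c5, so r3c5=6.
Step 30. [r3c1∈{7}] r3c1 is down to just 7 ⇒ r3c1=7.
Step 31. [r8c7∈{2}] nothing but 2 survives at r8c7 ⇒ r8c7=2.
Step 32. [r1c9∈{3,7}] col 9 places 7 nowhere but r1c9, so r1c9=7.
Step 33. [r6c5∈{4}] r6c5 is down to just 4 ⇒ r6c5=4.
Step 34. [r7c6∈{9}] r7c6 has the single candidate 9 ⇒ r7c6=9.
Step 35. [r1c3∈{9}] r1c3 has the single candidate 9. So r1c3=9.
Step 36. [r5c3∈{2}] r5c3 is down to just 2. So r5c3=2.
Step 37. [r9c2∈{2}] nothing but 2 survives at r9c2. So r9c2=2.
Step 38. [r8c4∈{8}] r8c4 is down to just 8. So r8c4=8.
Step 39. [r2c7∈{4}] r2c7 has the single candidate 4, so r2c7=4.
Step 40. [r6c9∈{8}] nothing but 8 survives at r6c9. So r6c9=8.
Step 41. [r8c2∈{1}] nothing but 1 survives at r8c2, so r8c2=1.
Step 42. [r1c4∈{3}] r1c4 has the single candidate 3, so r1c4=3.
Step 43. [r5c1∈{8}] r5c1 has the single candidate 8, so r5c1=8.
Step 44. [r5c7∈{5}] r5c7's peers cover all but 5. So r5c7=5.
Step 45. [r1c6∈{1}] r1c6 is down to just 1. So r1c6=1.
Step 46. [r5c4∈{6}] only 6 remains possible at r5c4 ⇒ r5c4=6.
Step 47. [r1c1∈{6}] r1c1's peers cover all but 6, so r1c1=6.
Step 48. [r4c9∈{2}] only 2 remains possible at r4c9 ⇒ r4c9=2.
Step 49. [r7c1∈{3}] r7c1 has the single candidate 3, so r7c1=3.
Step 50. [r1c5∈{5}] r1c5's peers cover all but 5 ⇒ r1c5=5.
Step 51. [r3c9∈{3}] r3c9's peers cover all but 3 ⇒ r3c9=3.
Step 52. [r2c6∈{7}] nothing but 7 survives at r2c6 ⇒ r2c6=7.

Answer: 6 4 9 3 5 1 8 2 7 / 2 3 1 9 8 7 4 5 6 / 7 8 5 2 6 4 1 9 3 / 1 6 4 5 9 8 3 7 2 / 8 7 2 6 1 3 5 4 9 / 5 9 3 7 4 2 6 1 8 / 3 5 6 4 2 9 7 8 1 / 9 1 7 8 3 5 2 6 4 / 4 2 8 1 7 6 9 3 5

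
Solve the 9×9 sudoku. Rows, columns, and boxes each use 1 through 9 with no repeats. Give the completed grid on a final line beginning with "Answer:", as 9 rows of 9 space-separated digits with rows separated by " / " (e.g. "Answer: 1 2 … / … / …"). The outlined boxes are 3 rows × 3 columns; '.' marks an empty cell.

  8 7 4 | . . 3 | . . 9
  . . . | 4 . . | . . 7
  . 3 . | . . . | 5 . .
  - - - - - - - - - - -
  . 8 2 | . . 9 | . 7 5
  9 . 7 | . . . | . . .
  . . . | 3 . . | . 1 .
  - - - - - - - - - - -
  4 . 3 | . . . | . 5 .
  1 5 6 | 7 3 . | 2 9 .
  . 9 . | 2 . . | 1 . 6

Step 1. [r7c9∈{8}] nothing but 8 survives at r7c9, so r7c9=8.
Step 2. [r1c7∈{6}] only 6 remains possible at r1c7 ⇒ r1c7=6.
Step 3. [r5c8∈{2,3,4,6,8}] r5c8 is the only open cell in col 8 admitting 6 ⇒ r5c8=6.
Step 4. [r8c6∈{4,8}] r8c6 is the only open cell in row 8 admitting 8, so r8c6=8.
Step 5. [r3c9∈{1,2,4}] r3c9 is the only open cell in col 9 admitting 1. So r3c9=1.
Step 6. [r5c2∈{1,4}] 1 has one home in box 4: r5c2 ⇒ r5c2=1.
Step 7. [r6c2∈{4,6}] r6c2 is the only open cell in col 2 admitting 4, so r6c2=4.
Step 8. [r2c2∈{2,6}] col 2 places 6 nowhere but r2c2, so r2c2=6.
Step 9. [r2c3∈{1,5,9}] 1 has one home in col 3: r2c3, so r2c3=1.
Step 10. [r2c5∈{2,5,8,9}] across row 2, 9 lands solely at r2c5 ⇒ r2c5=9.
Step 11. [r5c9∈{2,3,4}] in col 9, 3 fits only at r5c9 ⇒ r5c9=3.
Step 12. [r3c1∈{2}] nothing but 2 survives at r3c1, so r3c1=2.
Step 13. [r7c6∈{1,6}] r7c6 is the only open cell in col 6 admitting 1 ⇒ r7c6=1.
Step 14. [r7c5∈{6}] only 6 remains possible at r7c5, so r7c5=6.
Step 15. [r6c3∈{5}] r6c3 is down to just 5 ⇒ r6c3=5.
Step 16. [r6c1∈{6}] r6c1 is down to just 6. So r6c1=6.
Step 17. [r4c7∈{4}] nothing but 4 survives at r4c7, so r4c7=4.
Step 18. [r5c7∈{8}] r5c7 has the single candidate 8. So r5c7=8.
Step 19. [r5c4∈{5}] r5c4 has the single candidate 5 ⇒ r5c4=5.
Step 20. [r1c5∈{1,2,5}] across row 1, 5 lands solely at r1c5 ⇒ r1c5=5.
Step 21. [r9c5∈{4}] r9c5's peers cover all but 4, so r9c5=4.
Step 22. [r2c8∈{2,3,8}] across row 2, 8 lands solely at r2c8. So r2c8=8.
Step 23. [r6c5∈{2,7,8}] row 6 places 8 nowhere but r6c5 ⇒ r6c5=8.
Step 24. [r2c6∈{2}] r2c6 is down to just 2. So r2c6=2.
Step 25. [r3c6∈{6,7}] 6 has one home in col 6: r3c6, so r3c6=6.
Step 26. [r1c4∈{1}] r1c4 is down to just 1 ⇒ r1c4=1.
Step 27. [r3c5∈{7}] nothing but 7 survives at r3c5 ⇒ r3c5=7.
Step 28. [r6c6∈{7}] r6c6 is down to just 7, so r6c6=7.
Step 29. [r1c8∈{2}] r1c8 is down to just 2, so r1c8=2.
Step 30. [r7c4∈{9}] r7c4 has the single candidate 9, so r7c4=9.
Step 31. [r4c5∈{1}] r4c5 is down to just 1, so r4c5=1.
Step 32. [r9c1∈{7}] only 7 remains possible at r9c1 ⇒ r9c1=7.
Step 33. [r7c2∈{2}] r7c2 has the single candidate 2 ⇒ r7c2=2.
Step 34. [r4c4∈{6}] only 6 remains possible at r4c4, so r4c4=6.
Step 35. [r3c8∈{4}] r3c8's peers cover all but 4, so r3c8=4.
Step 36. [r2c1∈{5}] r2c1 has the single candidate 5 ⇒ r2c1=5.
Step 37. [r9c6∈{5}] only 5 remains possible at r9c6. So r9c6=5.
Step 38. [r5c5∈{2}] r5c5 has the single candidate 2 ⇒ r5c5=2.
Step 39. [r4c1∈{3}] r4c1's peers cover all but 3. So r4c1=3.
Step 40. [r9c3∈{8}] only 8 remains possible at r9c3. So r9c3=8.
Step 41. [r6c7∈{9}] r6c7 has the single candidate 9. So r6c7=9.
Step 42. [r6c9∈{2}] r6c9 is down to just 2 ⇒ r6c9=2.
Step 43. [r8c9∈{4}] only 4 remains possible at r8c9, so r8c9=4.
Step 44. [r2c7∈{3}] r2c7 is down to just 3, so r2c7=3.
Step 45. [r9c8∈{3}] r9c8's peers cover all but 3 ⇒ r9c8=3.
Step 46. [r5c6∈{4}] r5c6 has the single candidate 4 ⇒ r5c6=4.
Step 47. [r3c3∈{9}] r3c3's peers cover all but 9. So r3c3=9.
Step 48. [r3c4∈{8}] only 8 remains possible at r3c4. So r3c4=8.
Step 49. [r7c7∈{7}] r7c7 is down to just 7, so r7c7=7.

Answer: 8 7 4 1 5 3 6 2 9 / 5 6 1 4 9 2 3 8 7 / 2 3 9 8 7 6 5 4 1 / 3 8 2 6 1 9 4 7 5 / 9 1 7 5 2 4 8 6 3 / 6 4 5 3 8 7 9 1 2 / 4 2 3 9 6 1 7 5 8 / 1 5 6 7 3 8 2 9 4 / 7 9 8 2 4 5 1 3 6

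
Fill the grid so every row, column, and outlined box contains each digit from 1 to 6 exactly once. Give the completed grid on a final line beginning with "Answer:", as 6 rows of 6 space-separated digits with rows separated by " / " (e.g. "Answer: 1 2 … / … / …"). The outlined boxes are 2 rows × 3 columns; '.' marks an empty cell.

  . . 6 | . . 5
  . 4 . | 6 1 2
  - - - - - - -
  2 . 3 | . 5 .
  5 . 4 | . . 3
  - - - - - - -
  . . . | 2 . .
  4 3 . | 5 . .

Step 1. [r5c1∈{1,6}] across col 1, 6 lands solely at r5c1 ⇒ r5c1=6.
Step 2. [r1c4∈{3,4}] col 4 places 3 nowhere but r1c4. So r1c4=3.
Step 3. [r4c4∈{1}] r4c4 is down to just 1, so r4c4=1.
Step 4. [r3c2∈{1,6}] across row 3, 1 lands solely at r3c2. So r3c2=1.
Step 5. [r3c6∈{4,6}] row 3 places 6 nowhere but r3c6. So r3c6=6.
Step 6. [r6c6∈{1}] r6c6's peers cover all but 1, so r6c6=1.
Step 7. [r1c5∈{4}] r1c5's peers cover all but 4. So r1c5=4.
Step 8. [r5c3∈{1,5}] row 5 places 1 nowhere but r5c3, so r5c3=1.
Step 9. [r5c5∈{3}] only 3 remains possible at r5c5. So r5c5=3.
Step 10. [r6c5∈{6}] nothing but 6 survives at r6c5. So r6c5=6.
Step 11. [r1c1∈{1}] only 1 remains possible at r1c1, so r1c1=1.
Step 12. [r4c5∈{2}] r4c5 is down to just 2. So r4c5=2.
Step 13. [r3c4∈{4}] nothing but 4 survives at r3c4 ⇒ r3c4=4.
Step 14. [r5c6∈{4}] r5c6's peers cover all but 4, so r5c6=4.
Step 15. [r1c2∈{2}] nothing but 2 survives at r1c2 ⇒ r1c2=2.
Step 16. [r5c2∈{5}] r5c2's peers cover all but 5. So r5c2=5.
Step 17. [r4c2∈{6}] r4c2 has the single candidate 6 ⇒ r4c2=6.
Step 18. [r6c3∈{2}] r6c3 is down to just 2, so r6c3=2.
Step 19. [r2c3∈{5}] nothing but 5 survives at r2c3 ⇒ r2c3=5.
Step 20. [r2c1∈{3}] nothing but 3 survives at r2c1 ⇒ r2c1=3.

Answer: 1 2 6 3 4 5 / 3 4 5 6 1 2 / 2 1 3 4 5 6 / 5 6 4 1 2 3 / 6 5 1 2 3 4 / 4 3 2 5 6 1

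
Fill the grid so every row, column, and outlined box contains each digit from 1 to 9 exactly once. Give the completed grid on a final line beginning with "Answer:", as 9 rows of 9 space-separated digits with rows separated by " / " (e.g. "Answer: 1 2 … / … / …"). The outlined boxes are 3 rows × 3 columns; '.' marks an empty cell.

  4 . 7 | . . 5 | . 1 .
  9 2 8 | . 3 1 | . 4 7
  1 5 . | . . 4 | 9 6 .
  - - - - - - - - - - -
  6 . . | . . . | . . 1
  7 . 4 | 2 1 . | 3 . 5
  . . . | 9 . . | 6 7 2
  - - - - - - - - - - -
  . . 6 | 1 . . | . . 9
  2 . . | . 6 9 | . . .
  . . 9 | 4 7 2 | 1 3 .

Step 1. [r9c2∈{8}] r9c2's peers cover all but 8, so r9c2=8.
Step 2. [r3c3∈{3}] r3c3 has the single candidate 3, so r3c3=3.
Step 3. [r3c9∈{8}] r3c9's peers cover all but 8. So r3c9=8.
Step 4. [r6c1∈{3,5,8}] 8 has one home in col 1: r6c1, so r6c1=8.
Step 5. [r4c7∈{4,8}] across box 6, 4 lands solely at r4c7. So r4c7=4.
Step 6. [r6c6∈{3}] nothing but 3 survives at r6c6. So r6c6=3.
Step 7. [r7c6∈{8}] r7c6 has the single candidate 8. So r7c6=8.
Step 8. [r7c5∈{5}] nothing but 5 survives at r7c5. So r7c5=5.
Step 9. [r4c5∈{8}] r4c5 has the single candidate 8, so r4c5=8.
Step 10. [r4c2∈{3,9}] in row 4, 3 fits only at r4c2 ⇒ r4c2=3.
Step 11. [r6c3∈{1,5}] r6c3 is the only open cell in row 6 admitting 5 ⇒ r6c3=5.
Step 12. [r8c7∈{5,7,8}] r8c7 is the only open cell in col 7 admitting 8, so r8c7=8.
Step 13. [r8c2∈{1,4,7}] in row 8, 7 fits only at r8c2 ⇒ r8c2=7.
Step 14. [r1c7∈{2}] r1c7 has the single candidate 2. So r1c7=2.
Step 15. [r1c4∈{6,8}] across row 1, 8 lands solely at r1c4 ⇒ r1c4=8.
Step 16. [r4c4∈{5,7}] 5 has one home in row 4: r4c4. So r4c4=5.
Step 17. [r5c2∈{9}] r5c2's peers cover all but 9, so r5c2=9.
Step 18. [r8c9∈{4}] nothing but 4 survives at r8c9, so r8c9=4.
Step 19. [r3c5∈{2}] nothing but 2 survives at r3c5, so r3c5=2.
Step 20. [r3c4∈{7}] only 7 remains possible at r3c4, so r3c4=7.
Step 21. [r6c5∈{4}] r6c5 is down to just 4. So r6c5=4.
Step 22. [r4c8∈{9}] nothing but 9 survives at r4c8, so r4c8=9.
Step 23. [r9c1∈{5}] r9c1 is down to just 5. So r9c1=5.
Step 24. [r4c6∈{7}] nothing but 7 survives at r4c6. So r4c6=7.
Step 25. [r5c8∈{8}] r5c8 is down to just 8. So r5c8=8.
Step 26. [r8c3∈{1}] r8c3 has the single candidate 1, so r8c3=1.
Step 27. [r7c7∈{7}] r7c7 has the single candidate 7 ⇒ r7c7=7.
Step 28. [r5c6∈{6}] only 6 remains possible at r5c6, so r5c6=6.
Step 29. [r2c7∈{5}] r2c7's peers cover all but 5 ⇒ r2c7=5.
Step 30. [r6c2∈{1}] nothing but 1 survives at r6c2, so r6c2=1.
Step 31. [r7c2∈{4}] r7c2's peers cover all but 4, so r7c2=4.
Step 32. [r9c9∈{6}] only 6 remains possible at r9c9. So r9c9=6.
Step 33. [r8c4∈{3}] r8c4 has the single candidate 3, so r8c4=3.
Step 34. [r1c2∈{6}] only 6 remains possible at r1c2. So r1c2=6.
Step 35. [r7c1∈{3}] r7c1's peers cover all but 3. So r7c1=3.
Step 36. [r7c8∈{2}] nothing but 2 survives at r7c8 ⇒ r7c8=2.
Step 37. [r1c9∈{3}] nothing but 3 survives at r1c9. So r1c9=3.
Step 38. [r4c3∈{2}] only 2 remains possible at r4c3. So r4c3=2.
Step 39. [r1c5∈{9}] nothing but 9 survives at r1c5 ⇒ r1c5=9.
Step 40. [r8c8∈{5}] only 5 remains possible at r8c8. So r8c8=5.
Step 41. [r2c4∈{6}] r2c4's peers cover all but 6 ⇒ r2c4=6.

Answer: 4 6 7 8 9 5 2 1 3 / 9 2 8 6 3 1 5 4 7 / 1 5 3 7 2 4 9 6 8 / 6 3 2 5 8 7 4 9 1 / 7 9 4 2 1 6 3 8 5 / 8 1 5 9 4 3 6 7 2 / 3 4 6 1 5 8 7 2 9 / 2 7 1 3 6 9 8 5 4 / 5 8 9 4 7 2 1 3 6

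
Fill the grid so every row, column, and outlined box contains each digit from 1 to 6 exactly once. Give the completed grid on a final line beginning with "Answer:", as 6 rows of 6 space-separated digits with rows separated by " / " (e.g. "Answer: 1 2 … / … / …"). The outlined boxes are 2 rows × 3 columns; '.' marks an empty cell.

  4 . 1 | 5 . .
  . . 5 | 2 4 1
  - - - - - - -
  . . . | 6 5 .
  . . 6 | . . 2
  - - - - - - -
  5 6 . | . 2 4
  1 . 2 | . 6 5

Step 1. [r4c1∈{3}] r4c1's peers cover all but 3. So r4c1=3.
Step 2. [r3c2∈{1,2,4}] across row 3, 1 lands solely at r3c2, so r3c2=1.
Step 3. [r6c4∈{3}] only 3 remains possible at r6c4, so r6c4=3.
Step 4. [r4c4∈{1,4}] in col 4, 4 fits only at r4c4. So r4c4=4.
Step 5. [r1c5∈{3}] r1c5 is down to just 3. So r1c5=3.
Step 6. [r3c1∈{2}] only 2 remains possible at r3c1 ⇒ r3c1=2.
Step 7. [r5c4∈{1}] nothing but 1 survives at r5c4, so r5c4=1.
Step 8. [r2c1∈{6}] r2c1 has the single candidate 6, so r2c1=6.
Step 9. [r1c6∈{6}] r1c6's peers cover all but 6 ⇒ r1c6=6.
Step 10. [r1c2∈{2}] r1c2 is down to just 2, so r1c2=2.
Step 11. [r4c2∈{5}] r4c2 has the single candidate 5. So r4c2=5.
Step 12. [r3c3∈{4}] nothing but 4 survives at r3c3, so r3c3=4.
Step 13. [r4c5∈{1}] only 1 remains possible at r4c5. So r4c5=1.
Step 14. [r5c3∈{3}] nothing but 3 survives at r5c3. So r5c3=3.
Step 15. [r2c2∈{3}] nothing but 3 survives at r2c2. So r2c2=3.
Step 16. [r6c2∈{4}] r6c2's peers cover all but 4, so r6c2=4.
Step 17. [r3c6∈{3}] nothing but 3 survives at r3c6 ⇒ r3c6=3.

Answer: 4 2 1 5 3 6 / 6 3 5 2 4 1 / 2 1 4 6 5 3 / 3 5 6 4 1 2 / 5 6 3 1 2 4 / 1 4 2 3 6 5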